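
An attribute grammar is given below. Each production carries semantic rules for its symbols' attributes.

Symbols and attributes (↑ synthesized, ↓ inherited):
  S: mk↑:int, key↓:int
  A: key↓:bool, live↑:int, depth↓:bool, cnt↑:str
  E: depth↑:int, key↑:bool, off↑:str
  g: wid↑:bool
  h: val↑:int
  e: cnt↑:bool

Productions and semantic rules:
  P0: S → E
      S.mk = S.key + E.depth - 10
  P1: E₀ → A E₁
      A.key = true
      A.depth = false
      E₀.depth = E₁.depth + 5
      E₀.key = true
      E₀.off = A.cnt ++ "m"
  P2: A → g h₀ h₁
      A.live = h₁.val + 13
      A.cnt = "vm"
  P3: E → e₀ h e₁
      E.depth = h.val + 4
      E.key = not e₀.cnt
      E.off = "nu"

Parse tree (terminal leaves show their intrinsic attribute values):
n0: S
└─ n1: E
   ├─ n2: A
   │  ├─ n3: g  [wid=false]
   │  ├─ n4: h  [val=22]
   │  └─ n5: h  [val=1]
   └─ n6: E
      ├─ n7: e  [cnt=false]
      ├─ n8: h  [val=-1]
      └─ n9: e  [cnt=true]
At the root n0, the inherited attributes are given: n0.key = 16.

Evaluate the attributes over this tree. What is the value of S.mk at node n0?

14

1. n0.key = 16  [given at root]
2. n2.key = true  [true]
3. n2.depth = false  [false]
4. n3.wid = false  [terminal]
5. n4.val = 22  [terminal]
6. n5.val = 1  [terminal]
7. n2.live = 14  [h₁.val + 13]
8. n2.cnt = "vm"  ["vm"]
9. n7.cnt = false  [terminal]
10. n8.val = -1  [terminal]
11. n9.cnt = true  [terminal]
12. n6.depth = 3  [h.val + 4]
13. n6.key = true  [not e₀.cnt]
14. n6.off = "nu"  ["nu"]
15. n1.depth = 8  [E₁.depth + 5]
16. n1.key = true  [true]
17. n1.off = "vmm"  [A.cnt ++ "m"]
18. n0.mk = 14  [S.key + E.depth - 10]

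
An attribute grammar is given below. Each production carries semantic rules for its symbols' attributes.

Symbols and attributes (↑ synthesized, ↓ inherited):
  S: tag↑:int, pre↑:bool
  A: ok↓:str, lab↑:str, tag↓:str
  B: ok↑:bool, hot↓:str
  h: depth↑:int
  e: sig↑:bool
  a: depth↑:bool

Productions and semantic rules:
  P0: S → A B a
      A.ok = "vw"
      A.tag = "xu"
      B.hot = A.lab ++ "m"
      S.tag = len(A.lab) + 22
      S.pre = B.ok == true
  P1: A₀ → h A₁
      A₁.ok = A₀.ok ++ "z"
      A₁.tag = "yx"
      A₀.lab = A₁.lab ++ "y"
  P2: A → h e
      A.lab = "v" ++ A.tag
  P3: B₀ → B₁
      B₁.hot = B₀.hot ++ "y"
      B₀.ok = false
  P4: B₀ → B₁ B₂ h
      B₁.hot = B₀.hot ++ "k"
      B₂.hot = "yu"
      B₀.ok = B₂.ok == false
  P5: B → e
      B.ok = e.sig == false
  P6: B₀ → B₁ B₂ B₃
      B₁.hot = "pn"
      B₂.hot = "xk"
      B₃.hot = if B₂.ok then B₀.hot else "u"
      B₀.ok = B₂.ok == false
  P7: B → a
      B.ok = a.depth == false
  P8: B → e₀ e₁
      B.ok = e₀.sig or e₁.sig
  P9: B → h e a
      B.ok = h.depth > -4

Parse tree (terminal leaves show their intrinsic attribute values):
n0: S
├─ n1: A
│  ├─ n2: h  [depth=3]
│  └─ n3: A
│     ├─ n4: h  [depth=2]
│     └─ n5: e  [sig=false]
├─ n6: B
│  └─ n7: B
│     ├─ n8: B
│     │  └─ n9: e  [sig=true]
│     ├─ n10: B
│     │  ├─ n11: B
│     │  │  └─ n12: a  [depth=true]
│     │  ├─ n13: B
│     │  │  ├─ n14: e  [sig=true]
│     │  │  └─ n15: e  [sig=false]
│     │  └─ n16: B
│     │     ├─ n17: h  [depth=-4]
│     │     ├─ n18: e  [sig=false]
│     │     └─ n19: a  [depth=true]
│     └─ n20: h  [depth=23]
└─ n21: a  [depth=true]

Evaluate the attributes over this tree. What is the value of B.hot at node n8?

1. n1.ok = "vw"  ["vw"]
2. n1.tag = "xu"  ["xu"]
3. n2.depth = 3  [terminal]
4. n3.ok = "vwz"  [A₀.ok ++ "z"]
5. n3.tag = "yx"  ["yx"]
6. n4.depth = 2  [terminal]
7. n5.sig = false  [terminal]
8. n3.lab = "vyx"  ["v" ++ A.tag]
9. n1.lab = "vyxy"  [A₁.lab ++ "y"]
10. n6.hot = "vyxym"  [A.lab ++ "m"]
11. n7.hot = "vyxymy"  [B₀.hot ++ "y"]
12. n8.hot = "vyxymyk"  [B₀.hot ++ "k"]
13. n9.sig = true  [terminal]
14. n8.ok = false  [e.sig == false]
15. n10.hot = "yu"  ["yu"]
16. n11.hot = "pn"  ["pn"]
17. n12.depth = true  [terminal]
18. n11.ok = false  [a.depth == false]
19. n13.hot = "xk"  ["xk"]
20. n14.sig = true  [terminal]
21. n15.sig = false  [terminal]
22. n13.ok = true  [e₀.sig or e₁.sig]
23. n16.hot = "yu"  [if B₂.ok then B₀.hot else "u"]
24. n17.depth = -4  [terminal]
25. n18.sig = false  [terminal]
26. n19.depth = true  [terminal]
27. n16.ok = false  [h.depth > -4]
28. n10.ok = false  [B₂.ok == false]
29. n20.depth = 23  [terminal]
30. n7.ok = true  [B₂.ok == false]
31. n6.ok = false  [false]
32. n21.depth = true  [terminal]
33. n0.tag = 26  [len(A.lab) + 22]
34. n0.pre = false  [B.ok == true]

"vyxymyk"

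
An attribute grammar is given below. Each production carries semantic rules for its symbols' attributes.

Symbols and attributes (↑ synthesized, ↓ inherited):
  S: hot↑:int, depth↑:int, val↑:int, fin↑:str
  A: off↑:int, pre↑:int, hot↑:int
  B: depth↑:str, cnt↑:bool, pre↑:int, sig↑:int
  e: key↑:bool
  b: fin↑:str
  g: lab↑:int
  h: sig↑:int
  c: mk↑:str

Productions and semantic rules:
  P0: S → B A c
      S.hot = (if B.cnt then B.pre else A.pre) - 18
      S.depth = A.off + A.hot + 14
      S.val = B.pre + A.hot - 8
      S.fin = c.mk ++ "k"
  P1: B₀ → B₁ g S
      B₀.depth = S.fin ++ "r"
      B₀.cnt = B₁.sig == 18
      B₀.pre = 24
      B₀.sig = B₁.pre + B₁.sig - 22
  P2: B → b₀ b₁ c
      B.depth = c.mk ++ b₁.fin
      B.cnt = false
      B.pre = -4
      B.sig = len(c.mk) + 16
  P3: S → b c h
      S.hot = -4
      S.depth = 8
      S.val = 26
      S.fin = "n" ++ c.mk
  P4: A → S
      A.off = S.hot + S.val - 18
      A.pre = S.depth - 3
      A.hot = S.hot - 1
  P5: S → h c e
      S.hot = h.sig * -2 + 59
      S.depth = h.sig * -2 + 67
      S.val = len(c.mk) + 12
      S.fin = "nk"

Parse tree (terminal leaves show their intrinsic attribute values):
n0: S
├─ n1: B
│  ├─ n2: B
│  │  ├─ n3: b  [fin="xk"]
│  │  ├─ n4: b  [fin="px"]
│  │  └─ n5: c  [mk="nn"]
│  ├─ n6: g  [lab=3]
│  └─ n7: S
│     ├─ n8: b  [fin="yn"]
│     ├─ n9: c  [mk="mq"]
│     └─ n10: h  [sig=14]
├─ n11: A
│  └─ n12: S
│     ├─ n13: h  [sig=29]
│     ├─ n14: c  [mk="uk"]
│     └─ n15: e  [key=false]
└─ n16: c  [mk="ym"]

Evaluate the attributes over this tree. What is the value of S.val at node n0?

1. n3.fin = "xk"  [terminal]
2. n4.fin = "px"  [terminal]
3. n5.mk = "nn"  [terminal]
4. n2.depth = "nnpx"  [c.mk ++ b₁.fin]
5. n2.cnt = false  [false]
6. n2.pre = -4  [-4]
7. n2.sig = 18  [len(c.mk) + 16]
8. n6.lab = 3  [terminal]
9. n8.fin = "yn"  [terminal]
10. n9.mk = "mq"  [terminal]
11. n10.sig = 14  [terminal]
12. n7.hot = -4  [-4]
13. n7.depth = 8  [8]
14. n7.val = 26  [26]
15. n7.fin = "nmq"  ["n" ++ c.mk]
16. n1.depth = "nmqr"  [S.fin ++ "r"]
17. n1.cnt = true  [B₁.sig == 18]
18. n1.pre = 24  [24]
19. n1.sig = -8  [B₁.pre + B₁.sig - 22]
20. n13.sig = 29  [terminal]
21. n14.mk = "uk"  [terminal]
22. n15.key = false  [terminal]
23. n12.hot = 1  [h.sig * -2 + 59]
24. n12.depth = 9  [h.sig * -2 + 67]
25. n12.val = 14  [len(c.mk) + 12]
26. n12.fin = "nk"  ["nk"]
27. n11.off = -3  [S.hot + S.val - 18]
28. n11.pre = 6  [S.depth - 3]
29. n11.hot = 0  [S.hot - 1]
30. n16.mk = "ym"  [terminal]
31. n0.hot = 6  [(if B.cnt then B.pre else A.pre) - 18]
32. n0.depth = 11  [A.off + A.hot + 14]
33. n0.val = 16  [B.pre + A.hot - 8]
34. n0.fin = "ymk"  [c.mk ++ "k"]

16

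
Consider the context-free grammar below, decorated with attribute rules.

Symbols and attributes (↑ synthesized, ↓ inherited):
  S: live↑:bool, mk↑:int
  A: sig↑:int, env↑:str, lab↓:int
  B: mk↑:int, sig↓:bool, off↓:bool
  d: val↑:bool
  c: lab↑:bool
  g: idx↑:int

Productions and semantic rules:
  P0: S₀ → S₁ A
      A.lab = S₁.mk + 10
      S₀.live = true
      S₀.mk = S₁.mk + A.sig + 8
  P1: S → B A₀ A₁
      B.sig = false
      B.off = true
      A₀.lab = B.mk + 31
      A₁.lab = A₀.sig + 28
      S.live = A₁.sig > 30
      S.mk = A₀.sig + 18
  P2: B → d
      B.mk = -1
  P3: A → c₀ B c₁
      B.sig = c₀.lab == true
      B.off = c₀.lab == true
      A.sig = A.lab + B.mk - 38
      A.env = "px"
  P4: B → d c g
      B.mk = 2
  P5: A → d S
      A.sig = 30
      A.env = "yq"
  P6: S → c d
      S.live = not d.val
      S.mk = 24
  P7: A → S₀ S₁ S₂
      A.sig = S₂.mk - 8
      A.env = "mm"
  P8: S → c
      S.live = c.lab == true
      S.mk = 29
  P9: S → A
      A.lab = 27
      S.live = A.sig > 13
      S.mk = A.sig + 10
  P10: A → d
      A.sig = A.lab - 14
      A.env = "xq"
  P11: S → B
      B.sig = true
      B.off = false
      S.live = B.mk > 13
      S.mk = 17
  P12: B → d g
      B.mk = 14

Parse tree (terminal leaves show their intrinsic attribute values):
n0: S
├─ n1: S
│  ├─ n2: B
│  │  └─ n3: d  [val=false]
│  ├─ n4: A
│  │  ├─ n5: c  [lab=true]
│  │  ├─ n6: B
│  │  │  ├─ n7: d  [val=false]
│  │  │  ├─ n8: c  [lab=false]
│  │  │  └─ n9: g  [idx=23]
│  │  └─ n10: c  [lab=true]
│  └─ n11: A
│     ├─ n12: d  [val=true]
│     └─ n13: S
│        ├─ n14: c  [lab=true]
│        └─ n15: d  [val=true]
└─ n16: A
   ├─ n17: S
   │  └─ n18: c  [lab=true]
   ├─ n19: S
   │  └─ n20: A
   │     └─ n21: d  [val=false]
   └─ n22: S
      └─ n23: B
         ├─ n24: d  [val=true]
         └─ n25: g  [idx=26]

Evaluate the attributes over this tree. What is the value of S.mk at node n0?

1. n2.sig = false  [false]
2. n2.off = true  [true]
3. n3.val = false  [terminal]
4. n2.mk = -1  [-1]
5. n4.lab = 30  [B.mk + 31]
6. n5.lab = true  [terminal]
7. n6.sig = true  [c₀.lab == true]
8. n6.off = true  [c₀.lab == true]
9. n7.val = false  [terminal]
10. n8.lab = false  [terminal]
11. n9.idx = 23  [terminal]
12. n6.mk = 2  [2]
13. n10.lab = true  [terminal]
14. n4.sig = -6  [A.lab + B.mk - 38]
15. n4.env = "px"  ["px"]
16. n11.lab = 22  [A₀.sig + 28]
17. n12.val = true  [terminal]
18. n14.lab = true  [terminal]
19. n15.val = true  [terminal]
20. n13.live = false  [not d.val]
21. n13.mk = 24  [24]
22. n11.sig = 30  [30]
23. n11.env = "yq"  ["yq"]
24. n1.live = false  [A₁.sig > 30]
25. n1.mk = 12  [A₀.sig + 18]
26. n16.lab = 22  [S₁.mk + 10]
27. n18.lab = true  [terminal]
28. n17.live = true  [c.lab == true]
29. n17.mk = 29  [29]
30. n20.lab = 27  [27]
31. n21.val = false  [terminal]
32. n20.sig = 13  [A.lab - 14]
33. n20.env = "xq"  ["xq"]
34. n19.live = false  [A.sig > 13]
35. n19.mk = 23  [A.sig + 10]
36. n23.sig = true  [true]
37. n23.off = false  [false]
38. n24.val = true  [terminal]
39. n25.idx = 26  [terminal]
40. n23.mk = 14  [14]
41. n22.live = true  [B.mk > 13]
42. n22.mk = 17  [17]
43. n16.sig = 9  [S₂.mk - 8]
44. n16.env = "mm"  ["mm"]
45. n0.live = true  [true]
46. n0.mk = 29  [S₁.mk + A.sig + 8]

29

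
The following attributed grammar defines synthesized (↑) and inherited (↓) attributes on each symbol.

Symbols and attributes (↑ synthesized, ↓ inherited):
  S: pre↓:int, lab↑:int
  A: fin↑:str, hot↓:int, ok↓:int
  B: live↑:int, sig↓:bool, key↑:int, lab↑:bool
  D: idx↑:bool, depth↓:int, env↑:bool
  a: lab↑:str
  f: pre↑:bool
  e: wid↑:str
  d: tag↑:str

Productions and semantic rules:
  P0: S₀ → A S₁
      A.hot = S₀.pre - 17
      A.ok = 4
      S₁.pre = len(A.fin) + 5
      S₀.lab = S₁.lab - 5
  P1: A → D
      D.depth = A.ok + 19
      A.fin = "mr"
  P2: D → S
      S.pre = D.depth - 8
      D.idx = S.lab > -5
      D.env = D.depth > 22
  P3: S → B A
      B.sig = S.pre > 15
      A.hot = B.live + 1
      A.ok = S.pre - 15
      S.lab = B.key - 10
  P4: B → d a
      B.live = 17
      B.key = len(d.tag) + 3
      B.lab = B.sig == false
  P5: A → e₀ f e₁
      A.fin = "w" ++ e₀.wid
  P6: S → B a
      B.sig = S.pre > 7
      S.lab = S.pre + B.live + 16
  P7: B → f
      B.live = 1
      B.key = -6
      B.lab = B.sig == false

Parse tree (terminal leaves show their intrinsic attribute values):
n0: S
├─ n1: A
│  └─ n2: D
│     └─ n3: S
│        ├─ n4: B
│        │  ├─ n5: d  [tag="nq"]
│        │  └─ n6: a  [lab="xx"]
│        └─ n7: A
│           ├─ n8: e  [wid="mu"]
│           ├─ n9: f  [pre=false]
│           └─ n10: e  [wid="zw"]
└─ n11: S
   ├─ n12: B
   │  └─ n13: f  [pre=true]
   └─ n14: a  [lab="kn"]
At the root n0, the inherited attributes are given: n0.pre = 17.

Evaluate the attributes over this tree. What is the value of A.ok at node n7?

1. n0.pre = 17  [given at root]
2. n1.hot = 0  [S₀.pre - 17]
3. n1.ok = 4  [4]
4. n2.depth = 23  [A.ok + 19]
5. n3.pre = 15  [D.depth - 8]
6. n4.sig = false  [S.pre > 15]
7. n5.tag = "nq"  [terminal]
8. n6.lab = "xx"  [terminal]
9. n4.live = 17  [17]
10. n4.key = 5  [len(d.tag) + 3]
11. n4.lab = true  [B.sig == false]
12. n7.hot = 18  [B.live + 1]
13. n7.ok = 0  [S.pre - 15]
14. n8.wid = "mu"  [terminal]
15. n9.pre = false  [terminal]
16. n10.wid = "zw"  [terminal]
17. n7.fin = "wmu"  ["w" ++ e₀.wid]
18. n3.lab = -5  [B.key - 10]
19. n2.idx = false  [S.lab > -5]
20. n2.env = true  [D.depth > 22]
21. n1.fin = "mr"  ["mr"]
22. n11.pre = 7  [len(A.fin) + 5]
23. n12.sig = false  [S.pre > 7]
24. n13.pre = true  [terminal]
25. n12.live = 1  [1]
26. n12.key = -6  [-6]
27. n12.lab = true  [B.sig == false]
28. n14.lab = "kn"  [terminal]
29. n11.lab = 24  [S.pre + B.live + 16]
30. n0.lab = 19  [S₁.lab - 5]

0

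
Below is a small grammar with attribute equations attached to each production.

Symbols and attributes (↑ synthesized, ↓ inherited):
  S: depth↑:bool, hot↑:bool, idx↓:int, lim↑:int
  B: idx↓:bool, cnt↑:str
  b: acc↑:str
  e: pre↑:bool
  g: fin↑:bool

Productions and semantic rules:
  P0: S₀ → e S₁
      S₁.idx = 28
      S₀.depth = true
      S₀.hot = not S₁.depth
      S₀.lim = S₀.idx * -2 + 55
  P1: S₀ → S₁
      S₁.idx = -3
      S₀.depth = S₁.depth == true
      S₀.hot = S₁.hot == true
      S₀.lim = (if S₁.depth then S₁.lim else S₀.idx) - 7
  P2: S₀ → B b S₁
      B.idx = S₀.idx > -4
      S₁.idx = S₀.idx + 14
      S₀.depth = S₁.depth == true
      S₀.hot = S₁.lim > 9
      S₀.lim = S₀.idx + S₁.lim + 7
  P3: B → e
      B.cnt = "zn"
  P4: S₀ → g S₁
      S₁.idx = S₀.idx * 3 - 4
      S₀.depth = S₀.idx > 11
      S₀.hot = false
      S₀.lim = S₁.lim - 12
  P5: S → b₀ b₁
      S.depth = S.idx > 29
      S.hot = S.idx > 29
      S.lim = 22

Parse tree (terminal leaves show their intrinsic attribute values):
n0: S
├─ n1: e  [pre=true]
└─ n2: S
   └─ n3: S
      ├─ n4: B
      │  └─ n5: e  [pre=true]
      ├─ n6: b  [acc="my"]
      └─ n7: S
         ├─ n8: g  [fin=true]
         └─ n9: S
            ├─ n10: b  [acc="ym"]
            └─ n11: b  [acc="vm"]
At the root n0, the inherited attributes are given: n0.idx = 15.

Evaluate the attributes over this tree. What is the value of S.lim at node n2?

21

1. n0.idx = 15  [given at root]
2. n1.pre = true  [terminal]
3. n2.idx = 28  [28]
4. n3.idx = -3  [-3]
5. n4.idx = true  [S₀.idx > -4]
6. n5.pre = true  [terminal]
7. n4.cnt = "zn"  ["zn"]
8. n6.acc = "my"  [terminal]
9. n7.idx = 11  [S₀.idx + 14]
10. n8.fin = true  [terminal]
11. n9.idx = 29  [S₀.idx * 3 - 4]
12. n10.acc = "ym"  [terminal]
13. n11.acc = "vm"  [terminal]
14. n9.depth = false  [S.idx > 29]
15. n9.hot = false  [S.idx > 29]
16. n9.lim = 22  [22]
17. n7.depth = false  [S₀.idx > 11]
18. n7.hot = false  [false]
19. n7.lim = 10  [S₁.lim - 12]
20. n3.depth = false  [S₁.depth == true]
21. n3.hot = true  [S₁.lim > 9]
22. n3.lim = 14  [S₀.idx + S₁.lim + 7]
23. n2.depth = false  [S₁.depth == true]
24. n2.hot = true  [S₁.hot == true]
25. n2.lim = 21  [(if S₁.depth then S₁.lim else S₀.idx) - 7]
26. n0.depth = true  [true]
27. n0.hot = true  [not S₁.depth]
28. n0.lim = 25  [S₀.idx * -2 + 55]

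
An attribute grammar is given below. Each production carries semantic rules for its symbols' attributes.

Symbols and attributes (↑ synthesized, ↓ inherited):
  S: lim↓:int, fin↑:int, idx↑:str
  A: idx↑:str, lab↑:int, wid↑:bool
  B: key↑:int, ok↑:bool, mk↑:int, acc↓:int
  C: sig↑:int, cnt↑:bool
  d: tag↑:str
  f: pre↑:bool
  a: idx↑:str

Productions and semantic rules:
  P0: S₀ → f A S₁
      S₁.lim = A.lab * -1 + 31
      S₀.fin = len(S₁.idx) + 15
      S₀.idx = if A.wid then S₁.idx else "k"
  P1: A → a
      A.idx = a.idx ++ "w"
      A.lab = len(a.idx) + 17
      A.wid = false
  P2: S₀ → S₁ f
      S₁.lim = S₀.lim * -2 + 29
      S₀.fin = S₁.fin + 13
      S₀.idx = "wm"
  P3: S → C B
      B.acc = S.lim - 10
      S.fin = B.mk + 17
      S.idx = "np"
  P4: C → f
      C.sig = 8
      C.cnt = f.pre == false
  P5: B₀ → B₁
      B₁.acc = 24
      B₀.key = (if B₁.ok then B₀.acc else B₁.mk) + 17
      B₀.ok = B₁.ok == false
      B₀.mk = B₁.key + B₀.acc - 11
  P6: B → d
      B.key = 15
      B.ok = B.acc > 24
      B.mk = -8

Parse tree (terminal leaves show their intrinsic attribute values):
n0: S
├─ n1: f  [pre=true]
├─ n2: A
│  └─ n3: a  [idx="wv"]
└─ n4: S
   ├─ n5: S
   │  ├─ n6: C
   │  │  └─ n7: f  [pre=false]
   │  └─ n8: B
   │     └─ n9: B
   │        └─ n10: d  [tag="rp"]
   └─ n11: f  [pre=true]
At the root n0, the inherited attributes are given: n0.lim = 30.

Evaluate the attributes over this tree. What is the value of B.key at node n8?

1. n0.lim = 30  [given at root]
2. n1.pre = true  [terminal]
3. n3.idx = "wv"  [terminal]
4. n2.idx = "wvw"  [a.idx ++ "w"]
5. n2.lab = 19  [len(a.idx) + 17]
6. n2.wid = false  [false]
7. n4.lim = 12  [A.lab * -1 + 31]
8. n5.lim = 5  [S₀.lim * -2 + 29]
9. n7.pre = false  [terminal]
10. n6.sig = 8  [8]
11. n6.cnt = true  [f.pre == false]
12. n8.acc = -5  [S.lim - 10]
13. n9.acc = 24  [24]
14. n10.tag = "rp"  [terminal]
15. n9.key = 15  [15]
16. n9.ok = false  [B.acc > 24]
17. n9.mk = -8  [-8]
18. n8.key = 9  [(if B₁.ok then B₀.acc else B₁.mk) + 17]
19. n8.ok = true  [B₁.ok == false]
20. n8.mk = -1  [B₁.key + B₀.acc - 11]
21. n5.fin = 16  [B.mk + 17]
22. n5.idx = "np"  ["np"]
23. n11.pre = true  [terminal]
24. n4.fin = 29  [S₁.fin + 13]
25. n4.idx = "wm"  ["wm"]
26. n0.fin = 17  [len(S₁.idx) + 15]
27. n0.idx = "k"  [if A.wid then S₁.idx else "k"]

9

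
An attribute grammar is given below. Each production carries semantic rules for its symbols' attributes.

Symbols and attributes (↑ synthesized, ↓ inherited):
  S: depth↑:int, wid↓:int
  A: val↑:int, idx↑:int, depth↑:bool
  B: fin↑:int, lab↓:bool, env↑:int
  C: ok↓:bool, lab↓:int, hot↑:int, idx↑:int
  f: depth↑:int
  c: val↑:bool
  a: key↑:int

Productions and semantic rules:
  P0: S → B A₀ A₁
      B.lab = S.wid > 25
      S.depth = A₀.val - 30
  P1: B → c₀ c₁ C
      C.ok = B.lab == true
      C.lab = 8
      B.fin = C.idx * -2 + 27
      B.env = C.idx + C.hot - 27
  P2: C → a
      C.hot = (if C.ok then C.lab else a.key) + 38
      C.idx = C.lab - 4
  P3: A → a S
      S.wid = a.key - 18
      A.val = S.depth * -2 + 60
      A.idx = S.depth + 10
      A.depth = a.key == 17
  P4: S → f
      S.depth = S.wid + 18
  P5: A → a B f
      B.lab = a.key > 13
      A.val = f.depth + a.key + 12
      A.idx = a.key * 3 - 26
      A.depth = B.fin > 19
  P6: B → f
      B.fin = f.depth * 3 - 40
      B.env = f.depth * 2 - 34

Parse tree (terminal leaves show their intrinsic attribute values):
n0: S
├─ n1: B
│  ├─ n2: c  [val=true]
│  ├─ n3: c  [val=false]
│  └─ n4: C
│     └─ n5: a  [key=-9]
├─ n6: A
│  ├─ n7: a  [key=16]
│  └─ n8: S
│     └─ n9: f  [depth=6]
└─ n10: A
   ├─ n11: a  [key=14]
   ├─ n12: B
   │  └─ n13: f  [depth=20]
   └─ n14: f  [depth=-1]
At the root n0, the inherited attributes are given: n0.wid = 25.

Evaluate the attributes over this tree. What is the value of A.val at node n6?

1. n0.wid = 25  [given at root]
2. n1.lab = false  [S.wid > 25]
3. n2.val = true  [terminal]
4. n3.val = false  [terminal]
5. n4.ok = false  [B.lab == true]
6. n4.lab = 8  [8]
7. n5.key = -9  [terminal]
8. n4.hot = 29  [(if C.ok then C.lab else a.key) + 38]
9. n4.idx = 4  [C.lab - 4]
10. n1.fin = 19  [C.idx * -2 + 27]
11. n1.env = 6  [C.idx + C.hot - 27]
12. n7.key = 16  [terminal]
13. n8.wid = -2  [a.key - 18]
14. n9.depth = 6  [terminal]
15. n8.depth = 16  [S.wid + 18]
16. n6.val = 28  [S.depth * -2 + 60]
17. n6.idx = 26  [S.depth + 10]
18. n6.depth = false  [a.key == 17]
19. n11.key = 14  [terminal]
20. n12.lab = true  [a.key > 13]
21. n13.depth = 20  [terminal]
22. n12.fin = 20  [f.depth * 3 - 40]
23. n12.env = 6  [f.depth * 2 - 34]
24. n14.depth = -1  [terminal]
25. n10.val = 25  [f.depth + a.key + 12]
26. n10.idx = 16  [a.key * 3 - 26]
27. n10.depth = true  [B.fin > 19]
28. n0.depth = -2  [A₀.val - 30]

28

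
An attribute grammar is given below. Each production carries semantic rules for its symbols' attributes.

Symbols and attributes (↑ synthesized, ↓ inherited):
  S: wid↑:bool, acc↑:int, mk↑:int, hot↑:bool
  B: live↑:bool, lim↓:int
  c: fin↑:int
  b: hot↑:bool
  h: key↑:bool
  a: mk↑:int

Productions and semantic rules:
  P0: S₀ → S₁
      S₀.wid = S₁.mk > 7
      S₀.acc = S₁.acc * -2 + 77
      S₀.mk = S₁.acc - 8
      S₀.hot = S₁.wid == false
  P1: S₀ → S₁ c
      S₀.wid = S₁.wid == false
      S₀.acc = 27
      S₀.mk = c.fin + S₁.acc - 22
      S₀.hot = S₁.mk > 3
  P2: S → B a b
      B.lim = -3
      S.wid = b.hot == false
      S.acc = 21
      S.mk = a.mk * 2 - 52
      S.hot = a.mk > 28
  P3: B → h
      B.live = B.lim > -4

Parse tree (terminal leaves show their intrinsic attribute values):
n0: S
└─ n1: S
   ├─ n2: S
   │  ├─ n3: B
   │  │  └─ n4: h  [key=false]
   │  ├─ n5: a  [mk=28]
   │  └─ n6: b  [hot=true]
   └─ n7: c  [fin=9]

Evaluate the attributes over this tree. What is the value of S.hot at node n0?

1. n3.lim = -3  [-3]
2. n4.key = false  [terminal]
3. n3.live = true  [B.lim > -4]
4. n5.mk = 28  [terminal]
5. n6.hot = true  [terminal]
6. n2.wid = false  [b.hot == false]
7. n2.acc = 21  [21]
8. n2.mk = 4  [a.mk * 2 - 52]
9. n2.hot = false  [a.mk > 28]
10. n7.fin = 9  [terminal]
11. n1.wid = true  [S₁.wid == false]
12. n1.acc = 27  [27]
13. n1.mk = 8  [c.fin + S₁.acc - 22]
14. n1.hot = true  [S₁.mk > 3]
15. n0.wid = true  [S₁.mk > 7]
16. n0.acc = 23  [S₁.acc * -2 + 77]
17. n0.mk = 19  [S₁.acc - 8]
18. n0.hot = false  [S₁.wid == false]

false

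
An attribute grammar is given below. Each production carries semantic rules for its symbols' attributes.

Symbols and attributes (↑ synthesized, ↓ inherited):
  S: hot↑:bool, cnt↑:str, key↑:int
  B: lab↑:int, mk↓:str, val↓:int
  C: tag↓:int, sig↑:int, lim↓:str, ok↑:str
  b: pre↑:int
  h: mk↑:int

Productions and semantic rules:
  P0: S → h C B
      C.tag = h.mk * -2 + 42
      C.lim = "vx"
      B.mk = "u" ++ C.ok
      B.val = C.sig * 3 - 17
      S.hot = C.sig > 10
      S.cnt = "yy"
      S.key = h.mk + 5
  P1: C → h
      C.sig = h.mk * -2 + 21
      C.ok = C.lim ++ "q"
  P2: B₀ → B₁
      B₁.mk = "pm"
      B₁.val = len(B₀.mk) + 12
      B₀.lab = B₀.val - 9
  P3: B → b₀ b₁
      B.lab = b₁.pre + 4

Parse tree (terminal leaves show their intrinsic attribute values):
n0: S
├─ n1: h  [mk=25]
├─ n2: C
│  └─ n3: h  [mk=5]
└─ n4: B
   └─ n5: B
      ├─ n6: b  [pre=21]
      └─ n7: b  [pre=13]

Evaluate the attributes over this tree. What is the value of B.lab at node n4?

7

1. n1.mk = 25  [terminal]
2. n2.tag = -8  [h.mk * -2 + 42]
3. n2.lim = "vx"  ["vx"]
4. n3.mk = 5  [terminal]
5. n2.sig = 11  [h.mk * -2 + 21]
6. n2.ok = "vxq"  [C.lim ++ "q"]
7. n4.mk = "uvxq"  ["u" ++ C.ok]
8. n4.val = 16  [C.sig * 3 - 17]
9. n5.mk = "pm"  ["pm"]
10. n5.val = 16  [len(B₀.mk) + 12]
11. n6.pre = 21  [terminal]
12. n7.pre = 13  [terminal]
13. n5.lab = 17  [b₁.pre + 4]
14. n4.lab = 7  [B₀.val - 9]
15. n0.hot = true  [C.sig > 10]
16. n0.cnt = "yy"  ["yy"]
17. n0.key = 30  [h.mk + 5]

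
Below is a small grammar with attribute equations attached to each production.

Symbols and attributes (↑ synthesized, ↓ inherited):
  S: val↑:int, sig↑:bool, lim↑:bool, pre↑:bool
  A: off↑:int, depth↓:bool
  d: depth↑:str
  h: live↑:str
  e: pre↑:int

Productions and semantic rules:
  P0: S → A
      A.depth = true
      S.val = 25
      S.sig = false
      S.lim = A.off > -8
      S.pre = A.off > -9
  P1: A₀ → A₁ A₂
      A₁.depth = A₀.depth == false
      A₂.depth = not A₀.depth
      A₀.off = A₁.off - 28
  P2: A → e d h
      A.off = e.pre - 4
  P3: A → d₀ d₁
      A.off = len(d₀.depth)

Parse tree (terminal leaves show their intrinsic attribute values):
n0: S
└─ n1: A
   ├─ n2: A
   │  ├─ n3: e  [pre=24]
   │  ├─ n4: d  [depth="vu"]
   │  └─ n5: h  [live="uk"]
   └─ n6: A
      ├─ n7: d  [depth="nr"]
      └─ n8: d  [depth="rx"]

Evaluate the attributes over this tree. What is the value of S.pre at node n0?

1. n1.depth = true  [true]
2. n2.depth = false  [A₀.depth == false]
3. n3.pre = 24  [terminal]
4. n4.depth = "vu"  [terminal]
5. n5.live = "uk"  [terminal]
6. n2.off = 20  [e.pre - 4]
7. n6.depth = false  [not A₀.depth]
8. n7.depth = "nr"  [terminal]
9. n8.depth = "rx"  [terminal]
10. n6.off = 2  [len(d₀.depth)]
11. n1.off = -8  [A₁.off - 28]
12. n0.val = 25  [25]
13. n0.sig = false  [false]
14. n0.lim = false  [A.off > -8]
15. n0.pre = true  [A.off > -9]

true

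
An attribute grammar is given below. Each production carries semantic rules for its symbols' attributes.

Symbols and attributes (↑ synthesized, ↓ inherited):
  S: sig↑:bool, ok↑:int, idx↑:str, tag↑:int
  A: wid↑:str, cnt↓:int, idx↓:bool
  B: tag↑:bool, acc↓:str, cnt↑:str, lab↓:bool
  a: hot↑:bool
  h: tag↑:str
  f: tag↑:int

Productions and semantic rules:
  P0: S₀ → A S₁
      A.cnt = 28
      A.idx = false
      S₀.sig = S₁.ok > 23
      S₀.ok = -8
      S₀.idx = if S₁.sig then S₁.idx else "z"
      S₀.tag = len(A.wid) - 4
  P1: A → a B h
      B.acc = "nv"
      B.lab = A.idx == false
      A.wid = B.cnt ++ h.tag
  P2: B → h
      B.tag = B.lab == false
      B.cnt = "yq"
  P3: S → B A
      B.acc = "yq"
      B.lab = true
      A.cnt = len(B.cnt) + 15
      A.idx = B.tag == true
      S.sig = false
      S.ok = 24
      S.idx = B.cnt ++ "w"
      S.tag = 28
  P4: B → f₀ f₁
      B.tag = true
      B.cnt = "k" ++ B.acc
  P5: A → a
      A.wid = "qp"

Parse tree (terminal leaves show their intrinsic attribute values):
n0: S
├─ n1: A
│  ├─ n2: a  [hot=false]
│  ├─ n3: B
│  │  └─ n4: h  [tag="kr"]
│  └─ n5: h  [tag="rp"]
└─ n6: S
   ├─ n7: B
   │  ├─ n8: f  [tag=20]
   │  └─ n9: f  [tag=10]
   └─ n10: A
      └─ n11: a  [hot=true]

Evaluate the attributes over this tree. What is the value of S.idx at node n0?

1. n1.cnt = 28  [28]
2. n1.idx = false  [false]
3. n2.hot = false  [terminal]
4. n3.acc = "nv"  ["nv"]
5. n3.lab = true  [A.idx == false]
6. n4.tag = "kr"  [terminal]
7. n3.tag = false  [B.lab == false]
8. n3.cnt = "yq"  ["yq"]
9. n5.tag = "rp"  [terminal]
10. n1.wid = "yqrp"  [B.cnt ++ h.tag]
11. n7.acc = "yq"  ["yq"]
12. n7.lab = true  [true]
13. n8.tag = 20  [terminal]
14. n9.tag = 10  [terminal]
15. n7.tag = true  [true]
16. n7.cnt = "kyq"  ["k" ++ B.acc]
17. n10.cnt = 18  [len(B.cnt) + 15]
18. n10.idx = true  [B.tag == true]
19. n11.hot = true  [terminal]
20. n10.wid = "qp"  ["qp"]
21. n6.sig = false  [false]
22. n6.ok = 24  [24]
23. n6.idx = "kyqw"  [B.cnt ++ "w"]
24. n6.tag = 28  [28]
25. n0.sig = true  [S₁.ok > 23]
26. n0.ok = -8  [-8]
27. n0.idx = "z"  [if S₁.sig then S₁.idx else "z"]
28. n0.tag = 0  [len(A.wid) - 4]

"z"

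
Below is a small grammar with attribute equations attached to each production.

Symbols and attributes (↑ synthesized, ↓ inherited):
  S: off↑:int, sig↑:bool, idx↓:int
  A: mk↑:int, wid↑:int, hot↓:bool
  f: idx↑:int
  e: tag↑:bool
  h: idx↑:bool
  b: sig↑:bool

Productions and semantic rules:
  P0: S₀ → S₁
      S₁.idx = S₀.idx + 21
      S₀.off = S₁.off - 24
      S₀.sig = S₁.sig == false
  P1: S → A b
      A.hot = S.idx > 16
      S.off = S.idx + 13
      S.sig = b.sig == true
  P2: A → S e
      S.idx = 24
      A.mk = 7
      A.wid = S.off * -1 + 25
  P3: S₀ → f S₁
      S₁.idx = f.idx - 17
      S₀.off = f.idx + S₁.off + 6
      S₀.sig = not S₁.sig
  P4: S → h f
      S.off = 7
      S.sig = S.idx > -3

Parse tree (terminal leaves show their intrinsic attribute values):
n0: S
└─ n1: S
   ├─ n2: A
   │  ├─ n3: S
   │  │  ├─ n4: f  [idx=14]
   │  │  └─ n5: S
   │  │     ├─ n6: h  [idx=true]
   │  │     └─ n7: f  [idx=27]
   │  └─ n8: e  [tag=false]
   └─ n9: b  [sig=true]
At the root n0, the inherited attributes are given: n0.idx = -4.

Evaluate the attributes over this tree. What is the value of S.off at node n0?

1. n0.idx = -4  [given at root]
2. n1.idx = 17  [S₀.idx + 21]
3. n2.hot = true  [S.idx > 16]
4. n3.idx = 24  [24]
5. n4.idx = 14  [terminal]
6. n5.idx = -3  [f.idx - 17]
7. n6.idx = true  [terminal]
8. n7.idx = 27  [terminal]
9. n5.off = 7  [7]
10. n5.sig = false  [S.idx > -3]
11. n3.off = 27  [f.idx + S₁.off + 6]
12. n3.sig = true  [not S₁.sig]
13. n8.tag = false  [terminal]
14. n2.mk = 7  [7]
15. n2.wid = -2  [S.off * -1 + 25]
16. n9.sig = true  [terminal]
17. n1.off = 30  [S.idx + 13]
18. n1.sig = true  [b.sig == true]
19. n0.off = 6  [S₁.off - 24]
20. n0.sig = false  [S₁.sig == false]

6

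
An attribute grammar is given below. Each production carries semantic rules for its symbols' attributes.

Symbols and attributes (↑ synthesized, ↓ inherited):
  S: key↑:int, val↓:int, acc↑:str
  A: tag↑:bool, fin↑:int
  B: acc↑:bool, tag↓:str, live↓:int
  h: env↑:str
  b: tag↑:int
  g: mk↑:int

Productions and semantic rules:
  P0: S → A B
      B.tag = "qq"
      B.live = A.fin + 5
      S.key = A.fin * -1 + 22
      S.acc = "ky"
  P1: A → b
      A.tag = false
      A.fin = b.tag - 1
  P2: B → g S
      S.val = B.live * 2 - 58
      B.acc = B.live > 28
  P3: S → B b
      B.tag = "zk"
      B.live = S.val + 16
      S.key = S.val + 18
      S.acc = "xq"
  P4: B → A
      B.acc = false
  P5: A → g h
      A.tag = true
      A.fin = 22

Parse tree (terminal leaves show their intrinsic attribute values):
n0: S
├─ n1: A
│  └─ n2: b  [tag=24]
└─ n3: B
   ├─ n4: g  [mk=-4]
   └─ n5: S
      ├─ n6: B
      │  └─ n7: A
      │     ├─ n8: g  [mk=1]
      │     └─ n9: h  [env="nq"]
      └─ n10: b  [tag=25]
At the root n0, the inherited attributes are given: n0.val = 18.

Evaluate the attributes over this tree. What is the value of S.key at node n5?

16

1. n0.val = 18  [given at root]
2. n2.tag = 24  [terminal]
3. n1.tag = false  [false]
4. n1.fin = 23  [b.tag - 1]
5. n3.tag = "qq"  ["qq"]
6. n3.live = 28  [A.fin + 5]
7. n4.mk = -4  [terminal]
8. n5.val = -2  [B.live * 2 - 58]
9. n6.tag = "zk"  ["zk"]
10. n6.live = 14  [S.val + 16]
11. n8.mk = 1  [terminal]
12. n9.env = "nq"  [terminal]
13. n7.tag = true  [true]
14. n7.fin = 22  [22]
15. n6.acc = false  [false]
16. n10.tag = 25  [terminal]
17. n5.key = 16  [S.val + 18]
18. n5.acc = "xq"  ["xq"]
19. n3.acc = false  [B.live > 28]
20. n0.key = -1  [A.fin * -1 + 22]
21. n0.acc = "ky"  ["ky"]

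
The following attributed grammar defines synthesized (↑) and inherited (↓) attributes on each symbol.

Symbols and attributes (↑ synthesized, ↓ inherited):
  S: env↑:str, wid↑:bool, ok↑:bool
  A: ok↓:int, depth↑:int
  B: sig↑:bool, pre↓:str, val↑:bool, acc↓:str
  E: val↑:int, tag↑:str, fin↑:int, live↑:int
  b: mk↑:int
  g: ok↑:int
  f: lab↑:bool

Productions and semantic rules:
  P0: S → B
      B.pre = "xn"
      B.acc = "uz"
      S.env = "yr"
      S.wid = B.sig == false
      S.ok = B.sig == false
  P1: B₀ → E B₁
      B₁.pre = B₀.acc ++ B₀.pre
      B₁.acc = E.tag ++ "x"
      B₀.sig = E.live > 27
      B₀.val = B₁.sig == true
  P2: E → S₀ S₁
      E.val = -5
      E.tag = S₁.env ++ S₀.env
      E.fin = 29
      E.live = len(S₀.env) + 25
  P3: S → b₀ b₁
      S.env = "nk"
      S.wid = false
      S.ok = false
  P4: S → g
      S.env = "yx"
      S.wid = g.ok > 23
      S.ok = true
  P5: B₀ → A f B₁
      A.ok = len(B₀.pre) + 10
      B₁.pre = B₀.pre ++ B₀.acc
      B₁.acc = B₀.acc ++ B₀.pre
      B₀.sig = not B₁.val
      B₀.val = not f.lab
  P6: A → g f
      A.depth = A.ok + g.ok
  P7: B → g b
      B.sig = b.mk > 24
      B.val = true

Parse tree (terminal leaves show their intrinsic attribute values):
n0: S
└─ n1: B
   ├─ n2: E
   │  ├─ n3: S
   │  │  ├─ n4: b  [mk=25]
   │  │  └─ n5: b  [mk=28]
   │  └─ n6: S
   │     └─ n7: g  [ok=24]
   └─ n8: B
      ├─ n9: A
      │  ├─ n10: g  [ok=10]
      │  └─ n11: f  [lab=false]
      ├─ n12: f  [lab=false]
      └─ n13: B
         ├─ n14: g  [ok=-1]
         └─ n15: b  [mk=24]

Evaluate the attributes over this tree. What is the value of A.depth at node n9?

24

1. n1.pre = "xn"  ["xn"]
2. n1.acc = "uz"  ["uz"]
3. n4.mk = 25  [terminal]
4. n5.mk = 28  [terminal]
5. n3.env = "nk"  ["nk"]
6. n3.wid = false  [false]
7. n3.ok = false  [false]
8. n7.ok = 24  [terminal]
9. n6.env = "yx"  ["yx"]
10. n6.wid = true  [g.ok > 23]
11. n6.ok = true  [true]
12. n2.val = -5  [-5]
13. n2.tag = "yxnk"  [S₁.env ++ S₀.env]
14. n2.fin = 29  [29]
15. n2.live = 27  [len(S₀.env) + 25]
16. n8.pre = "uzxn"  [B₀.acc ++ B₀.pre]
17. n8.acc = "yxnkx"  [E.tag ++ "x"]
18. n9.ok = 14  [len(B₀.pre) + 10]
19. n10.ok = 10  [terminal]
20. n11.lab = false  [terminal]
21. n9.depth = 24  [A.ok + g.ok]
22. n12.lab = false  [terminal]
23. n13.pre = "uzxnyxnkx"  [B₀.pre ++ B₀.acc]
24. n13.acc = "yxnkxuzxn"  [B₀.acc ++ B₀.pre]
25. n14.ok = -1  [terminal]
26. n15.mk = 24  [terminal]
27. n13.sig = false  [b.mk > 24]
28. n13.val = true  [true]
29. n8.sig = false  [not B₁.val]
30. n8.val = true  [not f.lab]
31. n1.sig = false  [E.live > 27]
32. n1.val = false  [B₁.sig == true]
33. n0.env = "yr"  ["yr"]
34. n0.wid = true  [B.sig == false]
35. n0.ok = true  [B.sig == false]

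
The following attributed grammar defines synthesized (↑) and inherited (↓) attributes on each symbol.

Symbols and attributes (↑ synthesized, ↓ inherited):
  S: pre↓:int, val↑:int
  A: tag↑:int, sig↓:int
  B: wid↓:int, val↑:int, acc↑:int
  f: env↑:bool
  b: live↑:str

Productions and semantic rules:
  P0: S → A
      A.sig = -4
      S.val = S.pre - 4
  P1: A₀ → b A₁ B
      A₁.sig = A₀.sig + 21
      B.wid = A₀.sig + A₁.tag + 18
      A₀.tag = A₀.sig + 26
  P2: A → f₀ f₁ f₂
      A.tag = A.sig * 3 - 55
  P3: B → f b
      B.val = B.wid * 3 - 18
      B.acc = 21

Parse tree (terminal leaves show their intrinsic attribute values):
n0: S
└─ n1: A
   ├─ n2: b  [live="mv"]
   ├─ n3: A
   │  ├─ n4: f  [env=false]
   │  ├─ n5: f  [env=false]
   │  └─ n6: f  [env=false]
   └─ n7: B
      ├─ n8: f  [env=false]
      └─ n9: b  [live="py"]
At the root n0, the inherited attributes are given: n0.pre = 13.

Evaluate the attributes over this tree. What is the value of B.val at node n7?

1. n0.pre = 13  [given at root]
2. n1.sig = -4  [-4]
3. n2.live = "mv"  [terminal]
4. n3.sig = 17  [A₀.sig + 21]
5. n4.env = false  [terminal]
6. n5.env = false  [terminal]
7. n6.env = false  [terminal]
8. n3.tag = -4  [A.sig * 3 - 55]
9. n7.wid = 10  [A₀.sig + A₁.tag + 18]
10. n8.env = false  [terminal]
11. n9.live = "py"  [terminal]
12. n7.val = 12  [B.wid * 3 - 18]
13. n7.acc = 21  [21]
14. n1.tag = 22  [A₀.sig + 26]
15. n0.val = 9  [S.pre - 4]

12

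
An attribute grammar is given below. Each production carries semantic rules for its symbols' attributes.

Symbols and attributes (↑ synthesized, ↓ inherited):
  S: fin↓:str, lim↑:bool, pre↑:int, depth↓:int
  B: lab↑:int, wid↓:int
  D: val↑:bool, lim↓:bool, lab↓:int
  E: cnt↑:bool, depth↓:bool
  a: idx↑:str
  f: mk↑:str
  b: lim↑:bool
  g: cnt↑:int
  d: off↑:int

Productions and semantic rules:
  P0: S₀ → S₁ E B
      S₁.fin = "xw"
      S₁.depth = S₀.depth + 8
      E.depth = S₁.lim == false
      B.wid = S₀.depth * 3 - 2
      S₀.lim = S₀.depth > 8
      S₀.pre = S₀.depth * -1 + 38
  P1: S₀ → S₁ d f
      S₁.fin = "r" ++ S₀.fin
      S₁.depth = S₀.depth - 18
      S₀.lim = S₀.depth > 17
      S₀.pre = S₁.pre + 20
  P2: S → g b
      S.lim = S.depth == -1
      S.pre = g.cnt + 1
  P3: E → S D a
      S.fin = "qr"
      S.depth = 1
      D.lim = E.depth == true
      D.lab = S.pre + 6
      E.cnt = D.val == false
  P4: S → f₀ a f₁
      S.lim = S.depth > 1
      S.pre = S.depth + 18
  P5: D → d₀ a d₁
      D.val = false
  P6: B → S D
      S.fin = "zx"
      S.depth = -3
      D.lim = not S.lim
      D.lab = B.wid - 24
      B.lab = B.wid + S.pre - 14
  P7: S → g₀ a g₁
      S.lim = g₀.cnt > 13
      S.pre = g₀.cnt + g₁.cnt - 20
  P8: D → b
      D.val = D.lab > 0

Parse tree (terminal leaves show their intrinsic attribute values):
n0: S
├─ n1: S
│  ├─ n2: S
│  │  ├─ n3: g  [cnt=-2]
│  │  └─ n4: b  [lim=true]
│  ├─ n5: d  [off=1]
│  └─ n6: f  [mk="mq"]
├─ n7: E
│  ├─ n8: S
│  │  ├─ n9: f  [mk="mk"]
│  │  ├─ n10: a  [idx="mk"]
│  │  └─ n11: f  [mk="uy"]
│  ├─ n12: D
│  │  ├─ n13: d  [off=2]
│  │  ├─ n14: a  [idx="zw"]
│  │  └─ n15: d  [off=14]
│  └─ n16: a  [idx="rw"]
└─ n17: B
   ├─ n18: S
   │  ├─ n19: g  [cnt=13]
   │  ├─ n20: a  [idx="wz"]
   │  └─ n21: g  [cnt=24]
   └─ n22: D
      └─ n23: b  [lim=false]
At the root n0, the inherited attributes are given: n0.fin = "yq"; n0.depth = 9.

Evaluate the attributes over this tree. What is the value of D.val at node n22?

true

1. n0.fin = "yq"  [given at root]
2. n0.depth = 9  [given at root]
3. n1.fin = "xw"  ["xw"]
4. n1.depth = 17  [S₀.depth + 8]
5. n2.fin = "rxw"  ["r" ++ S₀.fin]
6. n2.depth = -1  [S₀.depth - 18]
7. n3.cnt = -2  [terminal]
8. n4.lim = true  [terminal]
9. n2.lim = true  [S.depth == -1]
10. n2.pre = -1  [g.cnt + 1]
11. n5.off = 1  [terminal]
12. n6.mk = "mq"  [terminal]
13. n1.lim = false  [S₀.depth > 17]
14. n1.pre = 19  [S₁.pre + 20]
15. n7.depth = true  [S₁.lim == false]
16. n8.fin = "qr"  ["qr"]
17. n8.depth = 1  [1]
18. n9.mk = "mk"  [terminal]
19. n10.idx = "mk"  [terminal]
20. n11.mk = "uy"  [terminal]
21. n8.lim = false  [S.depth > 1]
22. n8.pre = 19  [S.depth + 18]
23. n12.lim = true  [E.depth == true]
24. n12.lab = 25  [S.pre + 6]
25. n13.off = 2  [terminal]
26. n14.idx = "zw"  [terminal]
27. n15.off = 14  [terminal]
28. n12.val = false  [false]
29. n16.idx = "rw"  [terminal]
30. n7.cnt = true  [D.val == false]
31. n17.wid = 25  [S₀.depth * 3 - 2]
32. n18.fin = "zx"  ["zx"]
33. n18.depth = -3  [-3]
34. n19.cnt = 13  [terminal]
35. n20.idx = "wz"  [terminal]
36. n21.cnt = 24  [terminal]
37. n18.lim = false  [g₀.cnt > 13]
38. n18.pre = 17  [g₀.cnt + g₁.cnt - 20]
39. n22.lim = true  [not S.lim]
40. n22.lab = 1  [B.wid - 24]
41. n23.lim = false  [terminal]
42. n22.val = true  [D.lab > 0]
43. n17.lab = 28  [B.wid + S.pre - 14]
44. n0.lim = true  [S₀.depth > 8]
45. n0.pre = 29  [S₀.depth * -1 + 38]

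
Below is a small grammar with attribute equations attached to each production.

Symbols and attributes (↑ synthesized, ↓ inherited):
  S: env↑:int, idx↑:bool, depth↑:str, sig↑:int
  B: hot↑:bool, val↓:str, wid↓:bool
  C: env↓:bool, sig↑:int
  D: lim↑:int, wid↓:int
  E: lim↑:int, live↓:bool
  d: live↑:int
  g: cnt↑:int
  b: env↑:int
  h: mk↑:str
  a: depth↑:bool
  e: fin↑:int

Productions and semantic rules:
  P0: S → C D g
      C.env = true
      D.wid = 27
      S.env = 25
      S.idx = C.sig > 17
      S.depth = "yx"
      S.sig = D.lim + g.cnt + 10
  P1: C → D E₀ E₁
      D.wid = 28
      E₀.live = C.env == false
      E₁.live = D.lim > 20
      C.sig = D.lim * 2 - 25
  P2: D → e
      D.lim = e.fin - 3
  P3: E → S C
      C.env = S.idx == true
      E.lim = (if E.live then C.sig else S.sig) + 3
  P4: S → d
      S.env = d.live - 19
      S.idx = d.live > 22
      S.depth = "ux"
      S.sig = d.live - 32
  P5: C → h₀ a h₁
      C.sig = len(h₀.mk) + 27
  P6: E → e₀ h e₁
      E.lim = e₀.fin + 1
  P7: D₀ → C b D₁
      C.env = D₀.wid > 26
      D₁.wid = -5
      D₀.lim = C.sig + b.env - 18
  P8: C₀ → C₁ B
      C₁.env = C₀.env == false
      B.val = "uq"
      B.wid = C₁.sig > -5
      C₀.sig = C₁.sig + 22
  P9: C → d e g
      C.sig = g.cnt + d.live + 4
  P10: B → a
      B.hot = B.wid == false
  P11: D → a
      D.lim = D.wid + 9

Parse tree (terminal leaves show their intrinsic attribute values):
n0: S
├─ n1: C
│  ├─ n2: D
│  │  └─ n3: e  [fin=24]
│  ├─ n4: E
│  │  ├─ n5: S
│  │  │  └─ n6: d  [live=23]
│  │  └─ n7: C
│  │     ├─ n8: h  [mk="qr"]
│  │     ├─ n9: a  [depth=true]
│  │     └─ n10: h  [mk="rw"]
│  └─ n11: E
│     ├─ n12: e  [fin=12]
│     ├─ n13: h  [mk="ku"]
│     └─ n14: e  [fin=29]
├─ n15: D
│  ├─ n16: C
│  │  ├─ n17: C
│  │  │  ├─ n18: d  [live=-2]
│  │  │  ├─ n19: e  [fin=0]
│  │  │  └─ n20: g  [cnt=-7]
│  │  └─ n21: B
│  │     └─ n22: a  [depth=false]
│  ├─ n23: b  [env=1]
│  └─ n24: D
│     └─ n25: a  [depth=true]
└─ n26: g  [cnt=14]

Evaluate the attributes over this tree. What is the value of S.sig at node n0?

1. n1.env = true  [true]
2. n2.wid = 28  [28]
3. n3.fin = 24  [terminal]
4. n2.lim = 21  [e.fin - 3]
5. n4.live = false  [C.env == false]
6. n6.live = 23  [terminal]
7. n5.env = 4  [d.live - 19]
8. n5.idx = true  [d.live > 22]
9. n5.depth = "ux"  ["ux"]
10. n5.sig = -9  [d.live - 32]
11. n7.env = true  [S.idx == true]
12. n8.mk = "qr"  [terminal]
13. n9.depth = true  [terminal]
14. n10.mk = "rw"  [terminal]
15. n7.sig = 29  [len(h₀.mk) + 27]
16. n4.lim = -6  [(if E.live then C.sig else S.sig) + 3]
17. n11.live = true  [D.lim > 20]
18. n12.fin = 12  [terminal]
19. n13.mk = "ku"  [terminal]
20. n14.fin = 29  [terminal]
21. n11.lim = 13  [e₀.fin + 1]
22. n1.sig = 17  [D.lim * 2 - 25]
23. n15.wid = 27  [27]
24. n16.env = true  [D₀.wid > 26]
25. n17.env = false  [C₀.env == false]
26. n18.live = -2  [terminal]
27. n19.fin = 0  [terminal]
28. n20.cnt = -7  [terminal]
29. n17.sig = -5  [g.cnt + d.live + 4]
30. n21.val = "uq"  ["uq"]
31. n21.wid = false  [C₁.sig > -5]
32. n22.depth = false  [terminal]
33. n21.hot = true  [B.wid == false]
34. n16.sig = 17  [C₁.sig + 22]
35. n23.env = 1  [terminal]
36. n24.wid = -5  [-5]
37. n25.depth = true  [terminal]
38. n24.lim = 4  [D.wid + 9]
39. n15.lim = 0  [C.sig + b.env - 18]
40. n26.cnt = 14  [terminal]
41. n0.env = 25  [25]
42. n0.idx = false  [C.sig > 17]
43. n0.depth = "yx"  ["yx"]
44. n0.sig = 24  [D.lim + g.cnt + 10]

24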